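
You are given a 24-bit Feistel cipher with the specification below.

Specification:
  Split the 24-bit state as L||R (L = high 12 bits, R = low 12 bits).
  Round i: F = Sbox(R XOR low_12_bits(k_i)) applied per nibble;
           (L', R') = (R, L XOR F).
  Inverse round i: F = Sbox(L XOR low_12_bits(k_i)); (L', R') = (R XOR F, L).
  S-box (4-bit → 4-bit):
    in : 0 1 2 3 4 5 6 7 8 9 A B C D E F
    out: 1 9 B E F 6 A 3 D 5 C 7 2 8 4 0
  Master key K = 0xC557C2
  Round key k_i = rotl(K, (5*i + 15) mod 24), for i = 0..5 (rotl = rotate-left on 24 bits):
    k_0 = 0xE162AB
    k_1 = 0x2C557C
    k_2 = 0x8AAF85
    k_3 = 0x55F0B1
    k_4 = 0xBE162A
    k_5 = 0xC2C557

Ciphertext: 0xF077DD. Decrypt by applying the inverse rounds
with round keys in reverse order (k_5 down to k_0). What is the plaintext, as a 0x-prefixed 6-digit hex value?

0xA4A164

s_0 = ciphertext = 0xF077DD
s_1 = InvRound(s_0, k_5) = 0xBBCF07
s_2 = InvRound(s_1, k_4) = 0x75DBBC
s_3 = InvRound(s_2, k_3) = 0x8FE75D
s_4 = InvRound(s_3, k_2) = 0x46A8FE
s_5 = InvRound(s_4, k_1) = 0x16446A
s_6 = InvRound(s_5, k_0) = 0xA4A164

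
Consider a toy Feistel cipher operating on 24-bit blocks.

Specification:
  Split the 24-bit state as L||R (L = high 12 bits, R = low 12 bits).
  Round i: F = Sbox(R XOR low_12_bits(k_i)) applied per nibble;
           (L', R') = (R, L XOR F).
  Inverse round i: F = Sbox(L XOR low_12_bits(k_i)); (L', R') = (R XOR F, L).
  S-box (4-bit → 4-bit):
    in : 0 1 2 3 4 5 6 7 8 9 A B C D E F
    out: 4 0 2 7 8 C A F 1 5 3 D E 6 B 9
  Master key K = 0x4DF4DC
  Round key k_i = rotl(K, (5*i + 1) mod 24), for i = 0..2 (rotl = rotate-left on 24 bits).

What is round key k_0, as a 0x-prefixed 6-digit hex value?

K = 0x4DF4DC
k_0 = rotl(K, (5*0+1) mod 24) = rotl(K, 1) = 0x9BE9B8

0x9BE9B8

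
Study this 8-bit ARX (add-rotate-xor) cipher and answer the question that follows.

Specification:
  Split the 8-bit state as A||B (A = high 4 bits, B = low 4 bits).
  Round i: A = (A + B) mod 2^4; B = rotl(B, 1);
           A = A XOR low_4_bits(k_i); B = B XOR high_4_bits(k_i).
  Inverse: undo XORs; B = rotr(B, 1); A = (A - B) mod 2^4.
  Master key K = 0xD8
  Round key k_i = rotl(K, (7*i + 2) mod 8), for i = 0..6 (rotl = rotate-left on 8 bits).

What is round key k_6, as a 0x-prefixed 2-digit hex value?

K = 0xD8
k_0 = rotl(K, (7*0+2) mod 8) = rotl(K, 2) = 0x63
k_1 = rotl(K, (7*1+2) mod 8) = rotl(K, 1) = 0xB1
k_2 = rotl(K, (7*2+2) mod 8) = rotl(K, 0) = 0xD8
k_3 = rotl(K, (7*3+2) mod 8) = rotl(K, 7) = 0x6C
k_4 = rotl(K, (7*4+2) mod 8) = rotl(K, 6) = 0x36
k_5 = rotl(K, (7*5+2) mod 8) = rotl(K, 5) = 0x1B
k_6 = rotl(K, (7*6+2) mod 8) = rotl(K, 4) = 0x8D

0x8D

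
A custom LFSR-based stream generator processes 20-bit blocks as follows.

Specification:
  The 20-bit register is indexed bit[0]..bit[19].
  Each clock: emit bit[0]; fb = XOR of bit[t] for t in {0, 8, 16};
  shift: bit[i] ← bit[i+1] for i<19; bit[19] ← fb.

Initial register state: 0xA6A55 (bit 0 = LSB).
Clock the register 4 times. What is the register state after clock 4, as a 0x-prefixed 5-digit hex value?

0x5A6A5

reg_0 = 0xA6A55
clock 1: out=1, reg = 0xD352A
clock 2: out=0, reg = 0x69A95
clock 3: out=1, reg = 0xB4D4A
clock 4: out=0, reg = 0x5A6A5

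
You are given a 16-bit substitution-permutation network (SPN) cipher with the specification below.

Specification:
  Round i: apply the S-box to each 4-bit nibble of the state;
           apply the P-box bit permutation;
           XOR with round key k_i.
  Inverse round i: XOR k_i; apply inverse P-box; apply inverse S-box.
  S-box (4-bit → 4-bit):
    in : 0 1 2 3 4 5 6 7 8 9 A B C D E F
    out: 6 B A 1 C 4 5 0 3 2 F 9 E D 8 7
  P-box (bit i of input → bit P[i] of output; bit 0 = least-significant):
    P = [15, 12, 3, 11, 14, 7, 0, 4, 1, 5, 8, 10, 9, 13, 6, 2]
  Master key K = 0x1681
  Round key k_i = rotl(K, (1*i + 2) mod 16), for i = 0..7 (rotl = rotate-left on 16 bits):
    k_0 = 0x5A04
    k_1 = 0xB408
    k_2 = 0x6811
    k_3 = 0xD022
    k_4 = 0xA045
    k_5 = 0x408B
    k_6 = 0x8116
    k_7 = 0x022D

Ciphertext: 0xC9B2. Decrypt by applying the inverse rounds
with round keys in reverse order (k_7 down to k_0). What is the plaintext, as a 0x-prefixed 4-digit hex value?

0x26A6

s_0 = ciphertext = 0xC9B2
s_1 = InvRound(s_0, k_7) = 0xB6AD
s_2 = InvRound(s_1, k_6) = 0x8AC0
s_3 = InvRound(s_2, k_5) = 0x636D
s_4 = InvRound(s_3, k_4) = 0x3036
s_5 = InvRound(s_4, k_3) = 0x27B3
s_6 = InvRound(s_5, k_2) = 0x3A8E
s_7 = InvRound(s_6, k_1) = 0xBB9B
s_8 = InvRound(s_7, k_0) = 0x26A6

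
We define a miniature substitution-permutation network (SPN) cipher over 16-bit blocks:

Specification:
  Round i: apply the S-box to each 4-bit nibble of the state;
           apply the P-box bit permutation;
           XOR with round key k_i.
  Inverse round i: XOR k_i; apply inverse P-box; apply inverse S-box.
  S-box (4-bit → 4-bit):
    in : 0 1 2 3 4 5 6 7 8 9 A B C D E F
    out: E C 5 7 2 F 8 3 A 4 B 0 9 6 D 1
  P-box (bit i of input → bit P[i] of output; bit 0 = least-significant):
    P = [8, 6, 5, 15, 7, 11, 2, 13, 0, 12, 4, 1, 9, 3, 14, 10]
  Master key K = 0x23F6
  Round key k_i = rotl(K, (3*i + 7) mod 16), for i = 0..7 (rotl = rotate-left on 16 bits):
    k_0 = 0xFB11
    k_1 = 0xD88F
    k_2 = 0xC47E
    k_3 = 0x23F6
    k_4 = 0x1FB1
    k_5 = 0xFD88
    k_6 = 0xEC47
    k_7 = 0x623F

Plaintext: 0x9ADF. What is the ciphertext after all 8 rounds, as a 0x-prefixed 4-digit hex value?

s_0 = plaintext = 0x9ADF
s_1 = Round(s_0, k_0) = 0xA216
s_2 = Round(s_1, k_1) = 0x7E92
s_3 = Round(s_2, k_2) = 0xC741
s_4 = Round(s_3, k_3) = 0xBDD7
s_5 = Round(s_4, k_4) = 0x06E5
s_6 = Round(s_5, k_5) = 0x1866
s_7 = Round(s_6, k_6) = 0x1845
s_8 = Round(s_7, k_7) = 0xBF5D

0xBF5D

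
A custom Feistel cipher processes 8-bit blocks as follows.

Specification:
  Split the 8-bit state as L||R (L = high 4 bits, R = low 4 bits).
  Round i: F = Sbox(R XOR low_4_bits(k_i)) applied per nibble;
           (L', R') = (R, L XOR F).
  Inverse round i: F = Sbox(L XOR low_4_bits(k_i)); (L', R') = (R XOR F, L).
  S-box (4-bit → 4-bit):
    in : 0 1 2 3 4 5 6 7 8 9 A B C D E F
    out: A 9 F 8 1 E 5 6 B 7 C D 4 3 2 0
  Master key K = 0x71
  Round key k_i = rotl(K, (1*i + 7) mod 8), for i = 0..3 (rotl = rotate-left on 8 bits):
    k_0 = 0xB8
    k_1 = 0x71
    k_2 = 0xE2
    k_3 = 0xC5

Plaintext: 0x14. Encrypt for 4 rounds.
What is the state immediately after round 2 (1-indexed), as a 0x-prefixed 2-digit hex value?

s_0 = plaintext = 0x14
s_1 = Round(s_0, k_0) = 0x45
s_2 = Round(s_1, k_1) = 0x55
s_3 = Round(s_2, k_2) = 0x53
s_4 = Round(s_3, k_3) = 0x30

0x55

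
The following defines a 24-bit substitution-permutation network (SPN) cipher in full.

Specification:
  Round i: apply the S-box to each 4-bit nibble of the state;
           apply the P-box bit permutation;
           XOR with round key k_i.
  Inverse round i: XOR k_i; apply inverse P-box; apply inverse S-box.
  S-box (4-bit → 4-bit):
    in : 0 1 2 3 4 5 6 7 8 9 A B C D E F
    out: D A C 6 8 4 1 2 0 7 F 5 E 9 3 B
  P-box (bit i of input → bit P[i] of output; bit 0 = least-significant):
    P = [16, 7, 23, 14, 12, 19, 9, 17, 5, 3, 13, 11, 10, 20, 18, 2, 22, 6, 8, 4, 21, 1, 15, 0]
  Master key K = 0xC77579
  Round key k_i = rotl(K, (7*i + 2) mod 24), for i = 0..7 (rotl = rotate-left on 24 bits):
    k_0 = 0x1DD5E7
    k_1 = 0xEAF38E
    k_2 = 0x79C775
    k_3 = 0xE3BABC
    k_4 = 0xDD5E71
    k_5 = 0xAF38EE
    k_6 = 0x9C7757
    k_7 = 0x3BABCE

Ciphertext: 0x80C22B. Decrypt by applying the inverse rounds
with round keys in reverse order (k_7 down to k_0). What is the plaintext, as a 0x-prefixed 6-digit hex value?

0x2D62E8

s_0 = ciphertext = 0x80C22B
s_1 = InvRound(s_0, k_7) = 0xD3101A
s_2 = InvRound(s_1, k_6) = 0x4903CD
s_3 = InvRound(s_2, k_5) = 0xFB5005
s_4 = InvRound(s_3, k_4) = 0x610D28
s_5 = InvRound(s_4, k_3) = 0x52D503
s_6 = InvRound(s_5, k_2) = 0xE146A6
s_7 = InvRound(s_6, k_1) = 0x5569F6
s_8 = InvRound(s_7, k_0) = 0x2D62E8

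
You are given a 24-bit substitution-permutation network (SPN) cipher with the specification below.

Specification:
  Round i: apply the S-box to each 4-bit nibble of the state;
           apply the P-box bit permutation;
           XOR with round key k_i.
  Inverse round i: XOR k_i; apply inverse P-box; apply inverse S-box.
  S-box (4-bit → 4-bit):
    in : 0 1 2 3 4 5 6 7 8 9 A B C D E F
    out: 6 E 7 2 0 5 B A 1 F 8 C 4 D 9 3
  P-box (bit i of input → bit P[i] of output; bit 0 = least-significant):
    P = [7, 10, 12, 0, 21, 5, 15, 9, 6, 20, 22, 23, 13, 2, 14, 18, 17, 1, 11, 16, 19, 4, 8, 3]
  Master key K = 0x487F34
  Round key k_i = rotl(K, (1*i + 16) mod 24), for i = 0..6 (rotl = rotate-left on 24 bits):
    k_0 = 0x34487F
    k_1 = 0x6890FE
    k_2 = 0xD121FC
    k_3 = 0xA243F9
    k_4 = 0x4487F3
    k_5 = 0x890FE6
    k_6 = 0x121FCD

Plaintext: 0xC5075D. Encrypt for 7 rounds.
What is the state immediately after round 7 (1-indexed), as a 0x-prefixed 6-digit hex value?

s_0 = plaintext = 0xC5075D
s_1 = Round(s_0, k_0) = 0x8691FA
s_2 = Round(s_1, k_1) = 0x97F0D9
s_3 = Round(s_2, k_2) = 0xA89663
s_4 = Round(s_3, k_3) = 0x142595
s_5 = Round(s_4, k_4) = 0x24740F
s_6 = Round(s_5, k_5) = 0x858A52
s_7 = Round(s_6, k_6) = 0xB8A34D

0xB8A34D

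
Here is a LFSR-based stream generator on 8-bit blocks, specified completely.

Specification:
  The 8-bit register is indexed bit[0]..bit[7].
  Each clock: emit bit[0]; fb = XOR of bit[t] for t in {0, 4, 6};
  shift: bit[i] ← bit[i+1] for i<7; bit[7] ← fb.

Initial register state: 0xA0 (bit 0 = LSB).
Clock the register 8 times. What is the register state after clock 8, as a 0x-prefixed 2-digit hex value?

reg_0 = 0xA0
clock 1: out=0, reg = 0x50
clock 2: out=0, reg = 0x28
clock 3: out=0, reg = 0x14
clock 4: out=0, reg = 0x8A
clock 5: out=0, reg = 0x45
clock 6: out=1, reg = 0x22
clock 7: out=0, reg = 0x11
clock 8: out=1, reg = 0x08

0x08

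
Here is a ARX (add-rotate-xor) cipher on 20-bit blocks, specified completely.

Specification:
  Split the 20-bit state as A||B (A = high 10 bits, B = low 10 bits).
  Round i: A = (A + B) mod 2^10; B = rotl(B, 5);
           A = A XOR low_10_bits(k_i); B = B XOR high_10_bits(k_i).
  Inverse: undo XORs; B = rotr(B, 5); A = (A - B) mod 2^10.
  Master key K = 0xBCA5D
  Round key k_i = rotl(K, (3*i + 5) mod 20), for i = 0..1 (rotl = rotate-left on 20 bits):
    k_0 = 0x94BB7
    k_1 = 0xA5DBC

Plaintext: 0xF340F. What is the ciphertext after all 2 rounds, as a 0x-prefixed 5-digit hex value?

0x684CA

s_0 = plaintext = 0xF340F
s_1 = Round(s_0, k_0) = 0x1AFB2
s_2 = Round(s_1, k_1) = 0x684CA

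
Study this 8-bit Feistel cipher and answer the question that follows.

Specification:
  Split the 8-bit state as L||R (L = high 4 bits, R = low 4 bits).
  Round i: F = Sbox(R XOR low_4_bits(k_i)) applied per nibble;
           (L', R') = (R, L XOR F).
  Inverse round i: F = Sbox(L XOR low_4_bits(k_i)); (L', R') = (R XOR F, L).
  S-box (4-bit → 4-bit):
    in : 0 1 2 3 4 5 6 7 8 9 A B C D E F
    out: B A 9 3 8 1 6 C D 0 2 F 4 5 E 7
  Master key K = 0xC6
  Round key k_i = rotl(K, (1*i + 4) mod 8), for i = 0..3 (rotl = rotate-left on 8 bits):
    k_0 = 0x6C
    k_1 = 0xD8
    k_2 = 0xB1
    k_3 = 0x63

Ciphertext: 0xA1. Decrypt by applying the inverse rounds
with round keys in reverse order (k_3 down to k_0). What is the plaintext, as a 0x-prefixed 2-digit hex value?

0x41

s_0 = ciphertext = 0xA1
s_1 = InvRound(s_0, k_3) = 0x1A
s_2 = InvRound(s_1, k_2) = 0x11
s_3 = InvRound(s_2, k_1) = 0x11
s_4 = InvRound(s_3, k_0) = 0x41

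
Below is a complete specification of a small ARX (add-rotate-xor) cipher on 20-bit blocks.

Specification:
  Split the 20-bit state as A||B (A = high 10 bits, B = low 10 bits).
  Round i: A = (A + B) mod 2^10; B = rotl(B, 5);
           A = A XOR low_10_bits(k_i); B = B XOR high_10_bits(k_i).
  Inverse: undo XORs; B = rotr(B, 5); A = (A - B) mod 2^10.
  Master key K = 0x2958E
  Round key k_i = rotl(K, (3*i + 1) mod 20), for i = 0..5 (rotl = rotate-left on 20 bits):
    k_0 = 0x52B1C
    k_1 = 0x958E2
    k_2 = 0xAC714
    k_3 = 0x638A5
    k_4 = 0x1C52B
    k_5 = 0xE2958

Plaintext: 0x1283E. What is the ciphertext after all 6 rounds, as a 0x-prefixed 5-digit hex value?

0xD0530

s_0 = plaintext = 0x1283E
s_1 = Round(s_0, k_0) = 0xE528B
s_2 = Round(s_1, k_1) = 0xBF722
s_3 = Round(s_2, k_2) = 0x42EE8
s_4 = Round(s_3, k_3) = 0xD5899
s_5 = Round(s_4, k_4) = 0xB1355
s_6 = Round(s_5, k_5) = 0xD0530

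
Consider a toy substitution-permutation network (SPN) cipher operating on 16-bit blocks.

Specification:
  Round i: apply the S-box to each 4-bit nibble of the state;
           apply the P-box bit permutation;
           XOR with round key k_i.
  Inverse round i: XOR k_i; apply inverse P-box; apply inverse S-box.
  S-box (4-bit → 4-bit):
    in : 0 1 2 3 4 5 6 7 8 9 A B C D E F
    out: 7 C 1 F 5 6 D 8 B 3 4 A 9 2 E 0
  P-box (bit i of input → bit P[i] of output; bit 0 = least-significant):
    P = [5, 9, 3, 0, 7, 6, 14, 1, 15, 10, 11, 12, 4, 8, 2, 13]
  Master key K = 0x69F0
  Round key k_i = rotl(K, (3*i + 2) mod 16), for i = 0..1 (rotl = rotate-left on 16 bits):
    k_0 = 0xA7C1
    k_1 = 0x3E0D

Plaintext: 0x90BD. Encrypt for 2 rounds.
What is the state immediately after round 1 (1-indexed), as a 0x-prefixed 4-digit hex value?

s_0 = plaintext = 0x90BD
s_1 = Round(s_0, k_0) = 0x2893
s_2 = Round(s_1, k_1) = 0xA8F4

0x2893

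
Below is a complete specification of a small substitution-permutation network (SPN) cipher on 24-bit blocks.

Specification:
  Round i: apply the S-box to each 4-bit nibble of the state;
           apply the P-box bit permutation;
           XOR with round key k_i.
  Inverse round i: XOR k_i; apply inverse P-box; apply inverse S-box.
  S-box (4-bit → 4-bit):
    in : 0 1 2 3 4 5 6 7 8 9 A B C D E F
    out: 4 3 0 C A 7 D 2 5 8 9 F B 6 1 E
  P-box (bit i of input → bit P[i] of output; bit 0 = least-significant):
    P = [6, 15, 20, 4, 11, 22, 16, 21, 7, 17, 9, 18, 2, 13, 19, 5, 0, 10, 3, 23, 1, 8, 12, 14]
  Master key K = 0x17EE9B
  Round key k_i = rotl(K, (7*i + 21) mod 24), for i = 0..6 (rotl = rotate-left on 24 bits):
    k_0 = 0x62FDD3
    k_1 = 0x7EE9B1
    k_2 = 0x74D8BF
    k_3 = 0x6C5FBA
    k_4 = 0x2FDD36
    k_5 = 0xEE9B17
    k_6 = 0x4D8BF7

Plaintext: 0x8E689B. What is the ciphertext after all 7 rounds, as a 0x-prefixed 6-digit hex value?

s_0 = plaintext = 0x8E689B
s_1 = Round(s_0, k_0) = 0x5A6F24
s_2 = Round(s_1, k_1) = 0xF07A86
s_3 = Round(s_2, k_2) = 0x61A167
s_4 = Round(s_3, k_3) = 0x4F831D
s_5 = Round(s_4, k_4) = 0xF3123A
s_6 = Round(s_5, k_5) = 0x4FEA4B
s_7 = Round(s_6, k_6) = 0xB94E2B

0xB94E2B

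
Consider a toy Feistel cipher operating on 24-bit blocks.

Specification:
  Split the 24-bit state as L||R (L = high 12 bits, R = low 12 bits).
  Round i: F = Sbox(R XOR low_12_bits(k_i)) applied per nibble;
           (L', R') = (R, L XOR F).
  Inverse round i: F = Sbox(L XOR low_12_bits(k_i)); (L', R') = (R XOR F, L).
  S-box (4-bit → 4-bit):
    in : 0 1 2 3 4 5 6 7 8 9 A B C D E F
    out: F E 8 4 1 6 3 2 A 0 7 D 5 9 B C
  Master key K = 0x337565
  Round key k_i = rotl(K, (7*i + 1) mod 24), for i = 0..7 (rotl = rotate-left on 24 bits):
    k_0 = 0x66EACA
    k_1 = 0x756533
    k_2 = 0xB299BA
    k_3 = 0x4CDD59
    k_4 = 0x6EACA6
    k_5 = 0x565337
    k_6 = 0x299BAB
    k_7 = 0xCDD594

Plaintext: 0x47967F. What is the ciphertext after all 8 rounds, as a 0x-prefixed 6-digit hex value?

0x1A549C

s_0 = plaintext = 0x47967F
s_1 = Round(s_0, k_0) = 0x67F1AF
s_2 = Round(s_1, k_1) = 0x1AF77A
s_3 = Round(s_2, k_2) = 0x77AAF0
s_4 = Round(s_3, k_3) = 0xAF050A
s_5 = Round(s_4, k_4) = 0x50AA85
s_6 = Round(s_5, k_5) = 0xA855D2
s_7 = Round(s_6, k_6) = 0x5D21A5
s_8 = Round(s_7, k_7) = 0x1A549C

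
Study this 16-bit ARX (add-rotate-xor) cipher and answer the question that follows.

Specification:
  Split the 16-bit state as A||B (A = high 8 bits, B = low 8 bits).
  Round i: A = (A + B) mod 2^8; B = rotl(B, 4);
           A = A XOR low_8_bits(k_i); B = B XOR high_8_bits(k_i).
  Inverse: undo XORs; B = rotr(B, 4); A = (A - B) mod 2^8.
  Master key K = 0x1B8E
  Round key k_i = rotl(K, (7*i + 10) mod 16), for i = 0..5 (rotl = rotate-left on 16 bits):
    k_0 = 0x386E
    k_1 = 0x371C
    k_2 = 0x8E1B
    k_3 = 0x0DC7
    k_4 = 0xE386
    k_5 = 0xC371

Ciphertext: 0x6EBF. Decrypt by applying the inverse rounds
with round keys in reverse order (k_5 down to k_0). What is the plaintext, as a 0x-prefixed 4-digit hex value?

0x9B13

s_0 = ciphertext = 0x6EBF
s_1 = InvRound(s_0, k_5) = 0x58C7
s_2 = InvRound(s_1, k_4) = 0x9C42
s_3 = InvRound(s_2, k_3) = 0x67F4
s_4 = InvRound(s_3, k_2) = 0xD5A7
s_5 = InvRound(s_4, k_1) = 0xC009
s_6 = InvRound(s_5, k_0) = 0x9B13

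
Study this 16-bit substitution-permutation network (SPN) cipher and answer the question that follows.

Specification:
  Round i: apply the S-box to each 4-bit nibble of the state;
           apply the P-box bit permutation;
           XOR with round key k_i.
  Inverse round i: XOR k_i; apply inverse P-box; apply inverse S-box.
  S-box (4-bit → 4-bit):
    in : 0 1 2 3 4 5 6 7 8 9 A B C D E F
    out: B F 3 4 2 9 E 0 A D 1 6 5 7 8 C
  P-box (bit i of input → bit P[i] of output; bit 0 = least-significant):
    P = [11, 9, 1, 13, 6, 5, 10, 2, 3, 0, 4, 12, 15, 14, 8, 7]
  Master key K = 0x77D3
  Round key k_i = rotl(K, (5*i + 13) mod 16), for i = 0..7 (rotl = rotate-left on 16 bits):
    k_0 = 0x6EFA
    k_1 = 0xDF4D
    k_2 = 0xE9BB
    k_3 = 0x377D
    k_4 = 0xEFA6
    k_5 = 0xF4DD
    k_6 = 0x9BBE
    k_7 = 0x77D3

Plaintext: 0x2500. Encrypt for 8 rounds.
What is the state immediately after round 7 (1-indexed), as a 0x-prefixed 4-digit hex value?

0x4B35

s_0 = plaintext = 0x2500
s_1 = Round(s_0, k_0) = 0x9496
s_2 = Round(s_1, k_1) = 0x788A
s_3 = Round(s_2, k_2) = 0xF19E
s_4 = Round(s_3, k_3) = 0x02A0
s_5 = Round(s_4, k_4) = 0x056F
s_6 = Round(s_5, k_5) = 0x0073
s_7 = Round(s_6, k_6) = 0x4B35
s_8 = Round(s_7, k_7) = 0x1BC2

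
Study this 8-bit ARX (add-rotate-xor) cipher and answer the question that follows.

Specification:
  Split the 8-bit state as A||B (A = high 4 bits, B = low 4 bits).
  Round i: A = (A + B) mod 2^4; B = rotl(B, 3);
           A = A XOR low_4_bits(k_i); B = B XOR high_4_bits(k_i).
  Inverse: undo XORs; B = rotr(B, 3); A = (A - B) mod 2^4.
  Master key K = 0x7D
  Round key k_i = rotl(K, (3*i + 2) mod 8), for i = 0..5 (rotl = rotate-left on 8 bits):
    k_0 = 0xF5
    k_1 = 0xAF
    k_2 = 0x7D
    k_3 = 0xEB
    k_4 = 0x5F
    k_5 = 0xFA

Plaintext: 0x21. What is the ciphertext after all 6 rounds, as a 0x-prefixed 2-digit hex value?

0xF1

s_0 = plaintext = 0x21
s_1 = Round(s_0, k_0) = 0x67
s_2 = Round(s_1, k_1) = 0x21
s_3 = Round(s_2, k_2) = 0xEF
s_4 = Round(s_3, k_3) = 0x61
s_5 = Round(s_4, k_4) = 0x8D
s_6 = Round(s_5, k_5) = 0xF1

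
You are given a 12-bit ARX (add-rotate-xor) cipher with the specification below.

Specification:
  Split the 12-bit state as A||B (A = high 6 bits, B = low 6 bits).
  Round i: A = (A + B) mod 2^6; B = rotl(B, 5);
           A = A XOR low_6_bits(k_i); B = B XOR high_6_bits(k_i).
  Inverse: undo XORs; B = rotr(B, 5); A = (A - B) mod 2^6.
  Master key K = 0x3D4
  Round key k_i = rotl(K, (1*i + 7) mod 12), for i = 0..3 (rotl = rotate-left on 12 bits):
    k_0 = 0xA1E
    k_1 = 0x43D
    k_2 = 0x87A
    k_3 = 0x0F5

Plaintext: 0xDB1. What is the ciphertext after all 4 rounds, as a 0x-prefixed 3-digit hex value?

s_0 = plaintext = 0xDB1
s_1 = Round(s_0, k_0) = 0xE50
s_2 = Round(s_1, k_1) = 0xD18
s_3 = Round(s_2, k_2) = 0xDAD
s_4 = Round(s_3, k_3) = 0x5B5

0x5B5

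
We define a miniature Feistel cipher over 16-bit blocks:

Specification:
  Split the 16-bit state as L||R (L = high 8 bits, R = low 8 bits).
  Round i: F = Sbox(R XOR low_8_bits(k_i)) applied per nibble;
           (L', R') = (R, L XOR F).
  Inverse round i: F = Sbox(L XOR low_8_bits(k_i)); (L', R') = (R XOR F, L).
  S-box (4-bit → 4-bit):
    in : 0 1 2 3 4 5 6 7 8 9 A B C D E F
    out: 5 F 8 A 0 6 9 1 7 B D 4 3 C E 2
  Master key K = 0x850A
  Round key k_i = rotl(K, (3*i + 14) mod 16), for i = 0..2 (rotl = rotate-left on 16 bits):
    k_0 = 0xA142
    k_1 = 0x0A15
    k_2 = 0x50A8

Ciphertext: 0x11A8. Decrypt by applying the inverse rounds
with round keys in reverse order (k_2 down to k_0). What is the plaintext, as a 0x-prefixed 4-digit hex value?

s_0 = ciphertext = 0x11A8
s_1 = InvRound(s_0, k_2) = 0xE311
s_2 = InvRound(s_1, k_1) = 0x38E3
s_3 = InvRound(s_2, k_0) = 0xFE38

0xFE38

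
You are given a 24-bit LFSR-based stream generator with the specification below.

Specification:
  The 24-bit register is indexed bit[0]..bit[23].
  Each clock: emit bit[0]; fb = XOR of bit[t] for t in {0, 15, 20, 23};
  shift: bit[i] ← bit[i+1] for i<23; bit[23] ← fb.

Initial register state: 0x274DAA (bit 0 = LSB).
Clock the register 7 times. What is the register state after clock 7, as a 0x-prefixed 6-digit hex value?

reg_0 = 0x274DAA
clock 1: out=0, reg = 0x13A6D5
clock 2: out=1, reg = 0x89D36A
clock 3: out=0, reg = 0x44E9B5
clock 4: out=1, reg = 0x2274DA
clock 5: out=0, reg = 0x113A6D
clock 6: out=1, reg = 0x089D36
clock 7: out=0, reg = 0x844E9B

0x844E9B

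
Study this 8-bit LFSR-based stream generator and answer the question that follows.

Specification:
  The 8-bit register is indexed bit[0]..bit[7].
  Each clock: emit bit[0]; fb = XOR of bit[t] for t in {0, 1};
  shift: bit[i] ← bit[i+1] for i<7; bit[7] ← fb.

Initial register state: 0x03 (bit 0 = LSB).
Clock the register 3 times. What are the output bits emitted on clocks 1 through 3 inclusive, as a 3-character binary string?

110

reg_0 = 0x03
clock 1: out=1, reg = 0x01
clock 2: out=1, reg = 0x80
clock 3: out=0, reg = 0x40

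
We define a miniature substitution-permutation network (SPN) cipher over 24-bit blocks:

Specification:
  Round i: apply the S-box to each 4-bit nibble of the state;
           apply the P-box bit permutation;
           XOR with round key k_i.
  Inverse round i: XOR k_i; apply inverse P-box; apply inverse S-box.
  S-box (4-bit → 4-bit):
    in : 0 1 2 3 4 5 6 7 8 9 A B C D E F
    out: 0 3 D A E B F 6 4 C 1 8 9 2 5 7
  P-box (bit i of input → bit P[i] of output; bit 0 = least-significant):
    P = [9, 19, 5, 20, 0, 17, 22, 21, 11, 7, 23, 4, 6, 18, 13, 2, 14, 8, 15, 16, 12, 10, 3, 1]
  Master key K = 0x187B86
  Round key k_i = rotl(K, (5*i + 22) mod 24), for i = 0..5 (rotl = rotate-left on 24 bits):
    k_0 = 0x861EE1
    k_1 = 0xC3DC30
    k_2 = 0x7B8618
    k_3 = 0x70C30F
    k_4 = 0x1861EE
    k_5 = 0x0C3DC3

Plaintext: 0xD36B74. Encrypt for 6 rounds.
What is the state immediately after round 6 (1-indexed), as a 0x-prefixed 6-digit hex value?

0x1D456A

s_0 = plaintext = 0xD36B74
s_1 = Round(s_0, k_0) = 0xD93B95
s_2 = Round(s_1, k_1) = 0xBE5A24
s_3 = Round(s_2, k_2) = 0x074E7F
s_4 = Round(s_3, k_3) = 0xBE682B
s_5 = Round(s_4, k_4) = 0xEC81A9
s_6 = Round(s_5, k_5) = 0x1D456A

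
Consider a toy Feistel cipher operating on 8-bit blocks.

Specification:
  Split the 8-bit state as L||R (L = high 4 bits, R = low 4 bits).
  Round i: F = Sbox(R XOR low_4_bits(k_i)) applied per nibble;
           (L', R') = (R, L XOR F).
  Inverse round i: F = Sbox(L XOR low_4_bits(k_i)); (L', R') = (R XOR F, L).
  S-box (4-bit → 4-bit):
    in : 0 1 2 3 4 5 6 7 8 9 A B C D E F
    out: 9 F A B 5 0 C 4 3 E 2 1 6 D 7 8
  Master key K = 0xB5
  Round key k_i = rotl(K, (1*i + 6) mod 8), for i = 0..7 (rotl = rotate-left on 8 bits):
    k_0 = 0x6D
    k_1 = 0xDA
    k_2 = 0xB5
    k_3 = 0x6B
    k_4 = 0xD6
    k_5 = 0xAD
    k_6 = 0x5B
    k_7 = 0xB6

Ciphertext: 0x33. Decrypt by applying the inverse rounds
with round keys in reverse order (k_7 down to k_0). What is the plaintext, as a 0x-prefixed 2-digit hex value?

s_0 = ciphertext = 0x33
s_1 = InvRound(s_0, k_7) = 0x33
s_2 = InvRound(s_1, k_6) = 0x03
s_3 = InvRound(s_2, k_5) = 0xE0
s_4 = InvRound(s_3, k_4) = 0x3E
s_5 = InvRound(s_4, k_3) = 0xD3
s_6 = InvRound(s_5, k_2) = 0x0D
s_7 = InvRound(s_6, k_1) = 0xF0
s_8 = InvRound(s_7, k_0) = 0xAF

0xAF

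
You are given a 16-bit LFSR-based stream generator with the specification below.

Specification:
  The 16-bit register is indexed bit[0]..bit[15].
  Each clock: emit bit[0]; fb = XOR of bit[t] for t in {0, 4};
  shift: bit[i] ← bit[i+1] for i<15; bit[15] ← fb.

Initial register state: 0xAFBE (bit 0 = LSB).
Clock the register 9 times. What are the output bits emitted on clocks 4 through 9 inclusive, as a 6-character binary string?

reg_0 = 0xAFBE
clock 1: out=0, reg = 0xD7DF
clock 2: out=1, reg = 0x6BEF
clock 3: out=1, reg = 0xB5F7
clock 4: out=1, reg = 0x5AFB
clock 5: out=1, reg = 0x2D7D
clock 6: out=1, reg = 0x16BE
clock 7: out=0, reg = 0x8B5F
clock 8: out=1, reg = 0x45AF
clock 9: out=1, reg = 0xA2D7

111011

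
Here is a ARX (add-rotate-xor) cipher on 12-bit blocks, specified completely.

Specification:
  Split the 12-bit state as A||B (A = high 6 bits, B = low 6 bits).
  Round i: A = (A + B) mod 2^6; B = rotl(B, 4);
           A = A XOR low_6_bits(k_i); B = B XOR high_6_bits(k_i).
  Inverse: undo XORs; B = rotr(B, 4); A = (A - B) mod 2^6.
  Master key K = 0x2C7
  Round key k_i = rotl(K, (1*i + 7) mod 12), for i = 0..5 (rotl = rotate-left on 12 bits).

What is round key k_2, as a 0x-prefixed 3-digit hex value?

0xE58

K = 0x2C7
k_0 = rotl(K, (1*0+7) mod 12) = rotl(K, 7) = 0x396
k_1 = rotl(K, (1*1+7) mod 12) = rotl(K, 8) = 0x72C
k_2 = rotl(K, (1*2+7) mod 12) = rotl(K, 9) = 0xE58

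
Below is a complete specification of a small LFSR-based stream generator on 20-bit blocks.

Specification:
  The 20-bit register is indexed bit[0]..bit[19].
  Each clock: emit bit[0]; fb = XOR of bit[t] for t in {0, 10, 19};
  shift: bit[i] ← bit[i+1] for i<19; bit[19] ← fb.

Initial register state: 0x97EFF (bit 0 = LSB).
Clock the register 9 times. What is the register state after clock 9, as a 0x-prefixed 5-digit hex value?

reg_0 = 0x97EFF
clock 1: out=1, reg = 0xCBF7F
clock 2: out=1, reg = 0xE5FBF
clock 3: out=1, reg = 0xF2FDF
clock 4: out=1, reg = 0xF97EF
clock 5: out=1, reg = 0xFCBF7
clock 6: out=1, reg = 0x7E5FB
clock 7: out=1, reg = 0x3F2FD
clock 8: out=1, reg = 0x9F97E
clock 9: out=0, reg = 0xCFCBF

0xCFCBF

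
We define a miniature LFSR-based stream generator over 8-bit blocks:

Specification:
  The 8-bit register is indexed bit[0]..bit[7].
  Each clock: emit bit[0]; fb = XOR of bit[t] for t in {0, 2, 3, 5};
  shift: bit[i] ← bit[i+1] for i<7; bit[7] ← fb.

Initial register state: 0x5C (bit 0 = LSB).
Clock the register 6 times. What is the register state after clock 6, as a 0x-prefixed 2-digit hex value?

reg_0 = 0x5C
clock 1: out=0, reg = 0x2E
clock 2: out=0, reg = 0x97
clock 3: out=1, reg = 0x4B
clock 4: out=1, reg = 0x25
clock 5: out=1, reg = 0x92
clock 6: out=0, reg = 0x49

0x49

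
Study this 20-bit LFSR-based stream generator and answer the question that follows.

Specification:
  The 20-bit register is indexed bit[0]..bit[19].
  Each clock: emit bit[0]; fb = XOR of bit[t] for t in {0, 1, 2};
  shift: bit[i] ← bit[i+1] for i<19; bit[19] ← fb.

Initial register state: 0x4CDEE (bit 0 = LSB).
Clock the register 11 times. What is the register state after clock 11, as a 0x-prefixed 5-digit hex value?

0x0C499

reg_0 = 0x4CDEE
clock 1: out=0, reg = 0x266F7
clock 2: out=1, reg = 0x9337B
clock 3: out=1, reg = 0x499BD
clock 4: out=1, reg = 0x24CDE
clock 5: out=0, reg = 0x1266F
clock 6: out=1, reg = 0x89337
clock 7: out=1, reg = 0xC499B
clock 8: out=1, reg = 0x624CD
clock 9: out=1, reg = 0x31266
clock 10: out=0, reg = 0x18933
clock 11: out=1, reg = 0x0C499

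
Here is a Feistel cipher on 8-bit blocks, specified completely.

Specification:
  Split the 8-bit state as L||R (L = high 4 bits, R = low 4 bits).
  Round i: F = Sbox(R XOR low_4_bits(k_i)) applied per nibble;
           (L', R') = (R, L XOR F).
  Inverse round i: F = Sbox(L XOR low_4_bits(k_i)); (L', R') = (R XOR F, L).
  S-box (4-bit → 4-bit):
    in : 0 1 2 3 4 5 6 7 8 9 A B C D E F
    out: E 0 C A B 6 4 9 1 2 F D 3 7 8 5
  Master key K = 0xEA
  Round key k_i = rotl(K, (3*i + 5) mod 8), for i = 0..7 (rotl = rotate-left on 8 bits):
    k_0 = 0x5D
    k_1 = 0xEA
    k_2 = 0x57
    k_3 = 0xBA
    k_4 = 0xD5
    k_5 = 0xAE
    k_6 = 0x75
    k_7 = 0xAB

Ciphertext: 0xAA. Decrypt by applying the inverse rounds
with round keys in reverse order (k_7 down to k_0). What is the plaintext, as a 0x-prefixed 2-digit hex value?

0x4B

s_0 = ciphertext = 0xAA
s_1 = InvRound(s_0, k_7) = 0xAA
s_2 = InvRound(s_1, k_6) = 0xFA
s_3 = InvRound(s_2, k_5) = 0xAF
s_4 = InvRound(s_3, k_4) = 0xAA
s_5 = InvRound(s_4, k_3) = 0x4A
s_6 = InvRound(s_5, k_2) = 0x04
s_7 = InvRound(s_6, k_1) = 0xB0
s_8 = InvRound(s_7, k_0) = 0x4B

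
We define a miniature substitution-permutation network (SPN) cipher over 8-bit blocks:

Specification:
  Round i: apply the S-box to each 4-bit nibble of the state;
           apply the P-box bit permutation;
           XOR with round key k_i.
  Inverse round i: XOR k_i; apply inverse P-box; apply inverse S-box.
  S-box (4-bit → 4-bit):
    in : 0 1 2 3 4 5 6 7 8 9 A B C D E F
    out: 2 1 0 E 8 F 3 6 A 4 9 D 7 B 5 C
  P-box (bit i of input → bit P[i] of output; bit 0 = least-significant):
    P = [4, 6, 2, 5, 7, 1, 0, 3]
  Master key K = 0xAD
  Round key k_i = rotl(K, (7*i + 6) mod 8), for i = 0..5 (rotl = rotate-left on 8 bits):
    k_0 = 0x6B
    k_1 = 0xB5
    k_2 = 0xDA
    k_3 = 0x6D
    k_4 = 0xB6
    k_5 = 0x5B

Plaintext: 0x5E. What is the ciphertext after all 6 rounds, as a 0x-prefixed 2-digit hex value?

0xE1

s_0 = plaintext = 0x5E
s_1 = Round(s_0, k_0) = 0xF4
s_2 = Round(s_1, k_1) = 0x9C
s_3 = Round(s_2, k_2) = 0x8F
s_4 = Round(s_3, k_3) = 0x43
s_5 = Round(s_4, k_4) = 0xDA
s_6 = Round(s_5, k_5) = 0xE1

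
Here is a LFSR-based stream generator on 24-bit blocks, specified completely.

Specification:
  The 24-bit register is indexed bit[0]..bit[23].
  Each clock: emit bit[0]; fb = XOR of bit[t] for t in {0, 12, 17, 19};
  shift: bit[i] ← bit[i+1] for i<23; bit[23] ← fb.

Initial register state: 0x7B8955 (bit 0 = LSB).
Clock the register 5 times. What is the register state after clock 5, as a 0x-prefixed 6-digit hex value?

reg_0 = 0x7B8955
clock 1: out=1, reg = 0xBDC4AA
clock 2: out=0, reg = 0xDEE255
clock 3: out=1, reg = 0xEF712A
clock 4: out=0, reg = 0xF7B895
clock 5: out=1, reg = 0xFBDC4A

0xFBDC4A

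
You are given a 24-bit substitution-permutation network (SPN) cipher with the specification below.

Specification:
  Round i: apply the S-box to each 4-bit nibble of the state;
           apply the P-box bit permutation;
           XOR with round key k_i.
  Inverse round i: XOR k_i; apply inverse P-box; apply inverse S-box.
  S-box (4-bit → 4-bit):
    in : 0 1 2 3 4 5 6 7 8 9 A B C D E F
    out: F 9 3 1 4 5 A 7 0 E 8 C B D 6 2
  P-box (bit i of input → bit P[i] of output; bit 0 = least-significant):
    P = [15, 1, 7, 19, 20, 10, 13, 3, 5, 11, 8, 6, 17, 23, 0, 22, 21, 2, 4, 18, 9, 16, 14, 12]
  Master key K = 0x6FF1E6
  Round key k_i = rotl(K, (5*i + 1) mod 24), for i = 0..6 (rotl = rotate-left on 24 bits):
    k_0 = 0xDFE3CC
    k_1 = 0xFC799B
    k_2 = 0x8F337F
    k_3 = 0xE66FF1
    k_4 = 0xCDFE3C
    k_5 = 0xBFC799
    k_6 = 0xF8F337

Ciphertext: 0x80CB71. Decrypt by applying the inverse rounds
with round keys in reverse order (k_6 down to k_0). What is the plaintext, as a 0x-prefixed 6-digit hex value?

0xE6B13C

s_0 = ciphertext = 0x80CB71
s_1 = InvRound(s_0, k_6) = 0xA2A656
s_2 = InvRound(s_1, k_5) = 0xE64BD9
s_3 = InvRound(s_2, k_4) = 0x625DED
s_4 = InvRound(s_3, k_3) = 0x19F8B8
s_5 = InvRound(s_4, k_2) = 0x567937
s_6 = InvRound(s_5, k_1) = 0x8223AB
s_7 = InvRound(s_6, k_0) = 0xE6B13C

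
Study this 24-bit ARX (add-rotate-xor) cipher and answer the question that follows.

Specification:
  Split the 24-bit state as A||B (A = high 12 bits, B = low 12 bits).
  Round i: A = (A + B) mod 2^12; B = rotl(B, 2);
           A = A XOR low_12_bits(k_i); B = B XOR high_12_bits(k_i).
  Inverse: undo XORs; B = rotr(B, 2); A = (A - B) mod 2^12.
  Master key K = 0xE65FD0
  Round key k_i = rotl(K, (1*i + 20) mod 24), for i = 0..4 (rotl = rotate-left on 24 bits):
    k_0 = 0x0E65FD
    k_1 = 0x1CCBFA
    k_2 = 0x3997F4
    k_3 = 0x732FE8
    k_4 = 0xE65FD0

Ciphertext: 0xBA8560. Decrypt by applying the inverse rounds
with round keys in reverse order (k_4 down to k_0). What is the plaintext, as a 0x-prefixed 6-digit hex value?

0xC50D5A

s_0 = ciphertext = 0xBA8560
s_1 = InvRound(s_0, k_4) = 0xDB76C1
s_2 = InvRound(s_1, k_3) = 0x5E3C7C
s_3 = InvRound(s_2, k_2) = 0xA1E7F9
s_4 = InvRound(s_3, k_1) = 0xC5758D
s_5 = InvRound(s_4, k_0) = 0xC50D5A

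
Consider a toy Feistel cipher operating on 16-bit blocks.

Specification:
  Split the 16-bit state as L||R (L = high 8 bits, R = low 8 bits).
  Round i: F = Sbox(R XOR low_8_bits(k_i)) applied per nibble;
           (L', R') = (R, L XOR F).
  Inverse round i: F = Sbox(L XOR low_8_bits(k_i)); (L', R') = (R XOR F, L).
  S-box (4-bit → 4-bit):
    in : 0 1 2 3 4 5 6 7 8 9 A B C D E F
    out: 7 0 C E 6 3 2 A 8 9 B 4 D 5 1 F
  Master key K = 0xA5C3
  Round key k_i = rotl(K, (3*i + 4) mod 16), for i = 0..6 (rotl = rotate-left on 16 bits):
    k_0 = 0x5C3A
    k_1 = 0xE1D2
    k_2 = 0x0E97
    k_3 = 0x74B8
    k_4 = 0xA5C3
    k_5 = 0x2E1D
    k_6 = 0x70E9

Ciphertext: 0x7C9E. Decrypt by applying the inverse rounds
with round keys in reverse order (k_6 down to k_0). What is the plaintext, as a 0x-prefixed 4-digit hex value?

s_0 = ciphertext = 0x7C9E
s_1 = InvRound(s_0, k_6) = 0x0D7C
s_2 = InvRound(s_1, k_5) = 0x7B0D
s_3 = InvRound(s_2, k_4) = 0x457B
s_4 = InvRound(s_3, k_3) = 0x8E45
s_5 = InvRound(s_4, k_2) = 0x4C8E
s_6 = InvRound(s_5, k_1) = 0x1F4C
s_7 = InvRound(s_6, k_0) = 0x8F1F

0x8F1F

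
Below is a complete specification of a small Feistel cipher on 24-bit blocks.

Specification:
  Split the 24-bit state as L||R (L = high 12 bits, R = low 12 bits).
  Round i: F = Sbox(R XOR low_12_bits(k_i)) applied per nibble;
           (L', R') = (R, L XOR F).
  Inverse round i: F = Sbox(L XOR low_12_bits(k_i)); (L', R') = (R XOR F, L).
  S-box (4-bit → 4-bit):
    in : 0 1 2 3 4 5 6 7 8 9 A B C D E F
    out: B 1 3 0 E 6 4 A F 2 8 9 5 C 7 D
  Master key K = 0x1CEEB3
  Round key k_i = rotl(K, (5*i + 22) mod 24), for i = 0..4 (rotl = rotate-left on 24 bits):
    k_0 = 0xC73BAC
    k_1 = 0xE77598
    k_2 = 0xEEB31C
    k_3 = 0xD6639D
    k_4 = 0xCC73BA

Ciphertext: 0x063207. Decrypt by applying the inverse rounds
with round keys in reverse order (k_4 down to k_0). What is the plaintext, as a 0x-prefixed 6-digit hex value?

s_0 = ciphertext = 0x063207
s_1 = InvRound(s_0, k_4) = 0x2C5063
s_2 = InvRound(s_1, k_3) = 0x10C2C5
s_3 = InvRound(s_2, k_2) = 0x1DE10C
s_4 = InvRound(s_3, k_1) = 0xFE81DE
s_5 = InvRound(s_4, k_0) = 0xF30FE8

0xF30FE8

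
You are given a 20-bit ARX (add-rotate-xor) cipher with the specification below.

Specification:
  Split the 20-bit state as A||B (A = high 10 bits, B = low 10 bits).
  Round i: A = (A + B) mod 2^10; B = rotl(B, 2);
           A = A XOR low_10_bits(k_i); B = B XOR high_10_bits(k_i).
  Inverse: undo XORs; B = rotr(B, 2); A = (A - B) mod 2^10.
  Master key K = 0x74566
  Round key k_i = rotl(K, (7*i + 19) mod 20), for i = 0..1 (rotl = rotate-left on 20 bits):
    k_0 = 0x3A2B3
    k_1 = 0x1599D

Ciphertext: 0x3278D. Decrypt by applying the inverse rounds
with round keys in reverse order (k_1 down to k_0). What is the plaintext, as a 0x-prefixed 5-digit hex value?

s_0 = ciphertext = 0x3278D
s_1 = InvRound(s_0, k_1) = 0x57BF6
s_2 = InvRound(s_1, k_0) = 0x49AC7

0x49AC7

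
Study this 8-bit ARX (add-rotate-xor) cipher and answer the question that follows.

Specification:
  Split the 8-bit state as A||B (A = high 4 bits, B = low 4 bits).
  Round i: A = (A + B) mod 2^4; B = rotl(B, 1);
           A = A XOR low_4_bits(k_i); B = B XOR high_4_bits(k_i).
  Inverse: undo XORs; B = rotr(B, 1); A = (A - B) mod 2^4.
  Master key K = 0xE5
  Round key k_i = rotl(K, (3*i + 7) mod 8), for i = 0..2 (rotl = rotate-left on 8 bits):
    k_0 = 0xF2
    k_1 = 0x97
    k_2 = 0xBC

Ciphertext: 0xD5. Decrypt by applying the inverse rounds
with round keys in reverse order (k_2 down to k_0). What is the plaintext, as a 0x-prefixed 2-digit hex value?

0x04

s_0 = ciphertext = 0xD5
s_1 = InvRound(s_0, k_2) = 0xA7
s_2 = InvRound(s_1, k_1) = 0x67
s_3 = InvRound(s_2, k_0) = 0x04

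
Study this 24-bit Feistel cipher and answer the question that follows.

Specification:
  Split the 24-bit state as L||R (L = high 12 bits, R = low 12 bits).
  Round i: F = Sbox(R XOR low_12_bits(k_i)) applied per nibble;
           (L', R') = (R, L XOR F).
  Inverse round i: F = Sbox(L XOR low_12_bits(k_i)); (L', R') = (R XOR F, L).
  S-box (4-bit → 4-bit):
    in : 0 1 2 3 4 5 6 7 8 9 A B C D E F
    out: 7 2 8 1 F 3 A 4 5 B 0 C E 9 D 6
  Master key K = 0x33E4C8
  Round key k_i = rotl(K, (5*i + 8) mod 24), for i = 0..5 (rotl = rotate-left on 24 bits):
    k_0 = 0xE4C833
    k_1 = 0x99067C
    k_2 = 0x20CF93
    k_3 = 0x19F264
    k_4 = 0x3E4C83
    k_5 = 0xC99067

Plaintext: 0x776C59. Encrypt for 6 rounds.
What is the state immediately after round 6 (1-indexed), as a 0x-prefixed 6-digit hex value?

0xEEE83A

s_0 = plaintext = 0x776C59
s_1 = Round(s_0, k_0) = 0xC598D6
s_2 = Round(s_1, k_1) = 0x8D6159
s_3 = Round(s_2, k_2) = 0x159536
s_4 = Round(s_3, k_3) = 0x536561
s_5 = Round(s_4, k_4) = 0x561EEE
s_6 = Round(s_5, k_5) = 0xEEE83A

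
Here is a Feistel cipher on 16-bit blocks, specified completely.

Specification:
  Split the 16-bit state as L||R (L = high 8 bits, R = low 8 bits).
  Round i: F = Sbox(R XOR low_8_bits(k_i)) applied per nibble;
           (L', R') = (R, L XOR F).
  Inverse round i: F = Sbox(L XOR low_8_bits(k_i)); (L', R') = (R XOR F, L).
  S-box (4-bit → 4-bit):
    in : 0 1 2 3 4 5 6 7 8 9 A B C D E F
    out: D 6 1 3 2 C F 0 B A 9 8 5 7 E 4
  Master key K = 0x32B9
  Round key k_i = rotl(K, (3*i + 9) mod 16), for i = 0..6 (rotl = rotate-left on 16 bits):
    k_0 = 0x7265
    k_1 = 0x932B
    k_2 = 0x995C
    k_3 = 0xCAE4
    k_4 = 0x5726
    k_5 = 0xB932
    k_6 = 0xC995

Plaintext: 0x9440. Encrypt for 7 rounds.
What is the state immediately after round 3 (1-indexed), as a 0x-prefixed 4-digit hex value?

s_0 = plaintext = 0x9440
s_1 = Round(s_0, k_0) = 0x4088
s_2 = Round(s_1, k_1) = 0x88D3
s_3 = Round(s_2, k_2) = 0xD33C
s_4 = Round(s_3, k_3) = 0x3CA8
s_5 = Round(s_4, k_4) = 0xA882
s_6 = Round(s_5, k_5) = 0x8225
s_7 = Round(s_6, k_6) = 0x250F

0xD33C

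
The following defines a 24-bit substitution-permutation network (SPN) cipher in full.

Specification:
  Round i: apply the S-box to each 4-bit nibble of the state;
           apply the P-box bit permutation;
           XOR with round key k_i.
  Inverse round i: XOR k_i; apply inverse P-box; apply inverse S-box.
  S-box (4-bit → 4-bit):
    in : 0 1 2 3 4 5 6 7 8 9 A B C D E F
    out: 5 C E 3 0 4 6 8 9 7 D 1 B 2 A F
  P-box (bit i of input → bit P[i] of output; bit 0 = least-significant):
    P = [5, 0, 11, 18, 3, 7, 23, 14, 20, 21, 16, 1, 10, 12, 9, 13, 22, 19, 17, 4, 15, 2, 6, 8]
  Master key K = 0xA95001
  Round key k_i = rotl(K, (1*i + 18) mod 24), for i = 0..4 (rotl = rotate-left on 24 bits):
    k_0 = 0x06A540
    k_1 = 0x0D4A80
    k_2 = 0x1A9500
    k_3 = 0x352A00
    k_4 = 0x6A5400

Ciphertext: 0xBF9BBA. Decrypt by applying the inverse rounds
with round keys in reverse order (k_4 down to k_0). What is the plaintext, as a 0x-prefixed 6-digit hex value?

0x5AC845

s_0 = ciphertext = 0xBF9BBA
s_1 = InvRound(s_0, k_4) = 0x880AFA
s_2 = InvRound(s_1, k_3) = 0x5E7F98
s_3 = InvRound(s_2, k_2) = 0xB814C1
s_4 = InvRound(s_3, k_1) = 0x549912
s_5 = InvRound(s_4, k_0) = 0x5AC845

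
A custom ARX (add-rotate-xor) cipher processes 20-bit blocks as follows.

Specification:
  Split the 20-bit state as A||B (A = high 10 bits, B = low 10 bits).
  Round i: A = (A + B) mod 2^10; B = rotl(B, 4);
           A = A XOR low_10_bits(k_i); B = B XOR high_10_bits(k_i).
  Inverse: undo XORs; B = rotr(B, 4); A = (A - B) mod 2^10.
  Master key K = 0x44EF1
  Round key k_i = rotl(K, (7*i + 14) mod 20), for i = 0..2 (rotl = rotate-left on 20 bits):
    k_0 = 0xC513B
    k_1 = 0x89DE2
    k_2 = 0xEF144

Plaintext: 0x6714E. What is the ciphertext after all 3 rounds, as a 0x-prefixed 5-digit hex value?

s_0 = plaintext = 0x6714E
s_1 = Round(s_0, k_0) = 0xF47F1
s_2 = Round(s_1, k_1) = 0x88138
s_3 = Round(s_2, k_2) = 0x87038

0x87038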